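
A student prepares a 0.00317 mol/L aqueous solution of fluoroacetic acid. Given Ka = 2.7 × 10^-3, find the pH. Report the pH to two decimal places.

pH = 2.73

FCH2COOH ⇌ FCH2COO- + H+
From the ICE table, Ka = x²/(0.00317 − x) = 2.7 × 10^-3.
Here C₀/Ka ≈ 1.17, so the small-x approximation fails. Use the quadratic:
x = (−Ka + √(Ka² + 4·Ka·C₀))/2 = 1.87 × 10^-3 M
pH = −log(1.87 × 10^-3) = 2.73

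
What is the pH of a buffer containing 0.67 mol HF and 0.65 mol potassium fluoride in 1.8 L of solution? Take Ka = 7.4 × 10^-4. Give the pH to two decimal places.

pH = 3.12

pKa = −log(7.4 × 10^-4) = 3.131
pH = pKa + log([A⁻]/[HA]) = 3.131 + log(0.65/0.67)
pH = 3.131 + (-0.013) = 3.12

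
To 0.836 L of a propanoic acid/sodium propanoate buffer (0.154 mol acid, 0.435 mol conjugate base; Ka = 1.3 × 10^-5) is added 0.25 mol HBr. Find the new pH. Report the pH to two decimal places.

Added H+ converts CH3CH2COO- to CH3CH2COOH: CH3CH2COOH → 0.404 mol, CH3CH2COO- → 0.185 mol.
pKa = −log(1.3 × 10^-5) = 4.886
pH = pKa + log(n_CH3CH2COO-/n_CH3CH2COOH) = 4.886 + log(0.185/0.404) = 4.886 + (-0.339)

pH = 4.55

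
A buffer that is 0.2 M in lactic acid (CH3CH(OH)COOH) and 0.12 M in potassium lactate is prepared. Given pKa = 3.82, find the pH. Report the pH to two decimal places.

pH = 3.60

Henderson–Hasselbalch: pH = pKa + log([CH3CH(OH)COO-]/[CH3CH(OH)COOH]) = 3.82 + log(0.12/0.2)
pH = 3.82 + (-0.222) = 3.60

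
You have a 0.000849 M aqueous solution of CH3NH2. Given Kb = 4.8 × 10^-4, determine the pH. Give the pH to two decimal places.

pH = 10.65

CH3NH2 + H2O ⇌ CH3NH3+ + OH-
Kb = x²/(0.000849 − x) = 4.8 × 10^-4
x is not negligible relative to C₀; solve x² + 0.00048·x − 4.08e-07 = 0.
x = (−Kb + √(Kb² + 4·Kb·C₀))/2 = 4.42 × 10^-4 M
pOH = −log(4.42 × 10^-4) = 3.35; pH = 14.00 − 3.35 = 10.65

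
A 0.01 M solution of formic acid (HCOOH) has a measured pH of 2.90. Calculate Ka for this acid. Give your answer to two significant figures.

Ka = 1.8 × 10^-4

[H+] = 10^(-2.90) = 1.26 × 10^-3 M
At equilibrium [HA] = 0.01 − 1.26 × 10^-3 = 8.74 × 10^-3 M
Ka = [H+][A-]/[HA] = (1.26 × 10^-3)² / 8.74 × 10^-3 = 1.8 × 10^-4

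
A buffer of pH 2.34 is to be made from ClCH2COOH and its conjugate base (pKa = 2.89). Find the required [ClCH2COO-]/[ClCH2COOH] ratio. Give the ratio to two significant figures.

pH = pKa + log(r) ⇒ log(r) = 2.34 − 2.89 = -0.55
r = [ClCH2COO-]/[ClCH2COOH] = 10^(-0.55) = 0.282

ratio = 0.28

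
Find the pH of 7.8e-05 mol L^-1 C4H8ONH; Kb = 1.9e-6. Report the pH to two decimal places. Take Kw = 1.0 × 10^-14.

pH = 9.05

C4H8ONH + H2O ⇌ C4H8ONH2+ + OH-
Kb = [OH-]²/(7.8e-05 − [OH-]) = 1.9 × 10^-6
[OH-] is not negligible relative to C₀; solve [OH-]² + 1.9e-06·[OH-] − 1.48e-10 = 0.
[OH-] = (−Kb + √(Kb² + 4·Kb·C₀))/2 = 1.13 × 10^-5 M
pOH = 4.95, so pH = 14.00 − pOH = 9.05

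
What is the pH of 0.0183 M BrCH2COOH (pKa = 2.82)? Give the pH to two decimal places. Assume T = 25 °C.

pH = 2.34

BrCH2COOH ⇌ BrCH2COO- + H+
Ka = 10^(−2.82) = 1.51 × 10^-3
Let x = [H+] at equilibrium. Ka = x²/(0.0183 − x).
x is not negligible relative to C₀; solve x² + 0.00151·x − 2.76e-05 = 0.
x = (−Ka + √(Ka² + 4·Ka·C₀))/2 = 4.56 × 10^-3 M
pH = −log(4.56 × 10^-3) = 2.34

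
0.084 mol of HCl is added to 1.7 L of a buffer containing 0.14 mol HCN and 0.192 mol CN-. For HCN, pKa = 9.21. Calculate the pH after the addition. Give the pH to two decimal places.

Added H+ converts CN- to HCN: HCN → 0.224 mol, CN- → 0.108 mol.
pH = pKa + log(n_CN-/n_HCN) = 9.21 + log(0.108/0.224) = 9.21 + (-0.317)

pH = 8.89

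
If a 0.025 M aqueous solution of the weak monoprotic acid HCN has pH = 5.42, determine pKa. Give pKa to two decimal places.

[H+] = 10^(-5.42) = 3.80 × 10^-6 M
At equilibrium [HA] = 0.025 − 3.80 × 10^-6 = 2.50 × 10^-2 M
Ka = [H+][A-]/[HA] = (3.80 × 10^-6)² / 2.50 × 10^-2 = 5.78 × 10^-10
pKa = -log(5.78 × 10^-10) = 9.24

pKa = 9.24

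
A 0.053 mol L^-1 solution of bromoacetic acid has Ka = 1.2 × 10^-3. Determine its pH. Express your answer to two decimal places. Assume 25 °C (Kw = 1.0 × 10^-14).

pH = 2.13

BrCH2COOH ⇌ BrCH2COO- + H+
Ka = x²/(0.053 − x) = 1.2 × 10^-3
x is not negligible relative to C₀; solve x² + 0.0012·x − 6.36e-05 = 0.
x = (−Ka + √(Ka² + 4·Ka·C₀))/2 = 7.40 × 10^-3 M
pH = −log[H+] = −log(7.40 × 10^-3) = 2.13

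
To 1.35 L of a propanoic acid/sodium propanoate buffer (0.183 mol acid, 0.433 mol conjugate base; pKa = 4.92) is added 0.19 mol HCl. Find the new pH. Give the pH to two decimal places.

After neutralization: n(CH3CH2COOH) = 0.373 mol, n(CH3CH2COO-) = 0.243 mol.
pH = pKa + log([A⁻]/[HA]) = 4.92 + log(0.243/0.373) = 4.92 -0.186

pH = 4.73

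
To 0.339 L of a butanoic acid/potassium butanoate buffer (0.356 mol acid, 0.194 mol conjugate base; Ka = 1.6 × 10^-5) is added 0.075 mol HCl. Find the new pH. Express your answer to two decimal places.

After neutralization: n(CH3(CH2)2COOH) = 0.431 mol, n(CH3(CH2)2COO-) = 0.119 mol.
pKa = −log(1.6 × 10^-5) = 4.796
pH = pKa + log([A⁻]/[HA]) = 4.796 + log(0.119/0.431) = 4.796 -0.559

pH = 4.24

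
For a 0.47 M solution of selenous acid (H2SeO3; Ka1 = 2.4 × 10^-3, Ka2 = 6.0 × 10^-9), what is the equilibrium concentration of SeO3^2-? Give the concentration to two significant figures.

6.0 × 10^-9 M

First ionization gives [H+] ≈ [HSeO3-] = 3.24 × 10^-2 M.
Second step: Ka2 = [H+][SeO3^2-]/[HSeO3-] ≈ [SeO3^2-] (since [H+] ≈ [HSeO3-]).
So [SeO3^2-] ≈ Ka2.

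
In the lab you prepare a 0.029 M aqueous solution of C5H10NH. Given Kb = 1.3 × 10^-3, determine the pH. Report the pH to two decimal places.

C5H10NH + H2O ⇌ C5H10NH2+ + OH-
From the ICE table, Kb = [OH-]²/(0.029 − [OH-]) = 1.3 × 10^-3.
Here C₀/Kb ≈ 22.3, so the small-[OH-] approximation fails. Use the quadratic:
[OH-] = [−0.0013 + √(0.0013² + 0.000151)]/2 = 5.52 × 10^-3 M
pOH = −log(5.52 × 10^-3) = 2.26; pH = 14.00 − 2.26 = 11.74

pH = 11.74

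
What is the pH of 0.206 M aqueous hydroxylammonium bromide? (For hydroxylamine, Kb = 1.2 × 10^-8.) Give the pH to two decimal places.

pH = 3.38

NH3OH+ is the conjugate acid of the weak base NH2OH.
Ka = Kw/Kb = 1.0×10^-14 / 1.2 × 10^-8 = 8.33 × 10^-7
Ka = [H+]²/(0.206 − [H+]) = 8.33 × 10^-7
Assume [H+] ≪ 0.206: [H+] ≈ √(8.33 × 10^-7 × 0.206) = 4.14 × 10^-4 M
Check: 0.2% ionized — well under 5%, approximation valid.
pH = −log(4.14 × 10^-4) = 3.38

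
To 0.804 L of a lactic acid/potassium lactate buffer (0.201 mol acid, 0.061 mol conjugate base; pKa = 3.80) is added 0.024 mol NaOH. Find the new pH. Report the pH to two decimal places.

pH = 3.48

After neutralization: n(CH3CH(OH)COOH) = 0.177 mol, n(CH3CH(OH)COO-) = 0.085 mol.
pH = pKa + log([A⁻]/[HA]) = 3.80 + log(0.085/0.177) = 3.80 -0.319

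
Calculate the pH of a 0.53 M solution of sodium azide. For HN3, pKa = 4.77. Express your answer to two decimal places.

N3- is the conjugate base of the weak acid HN3.
Ka = 10^(−4.77) = 1.70 × 10^-5
Kb = Kw/Ka = 1.0×10^-14 / 1.70 × 10^-5 = 5.88 × 10^-10
From the ICE table, Kb = x²/(0.53 − x) = 5.88 × 10^-10.
Neglecting x in the denominator: x = √(5.88 × 10^-10 × 0.53) = 1.77 × 10^-5 M
pOH = −log(1.77 × 10^-5) = 4.75; pH = 14.00 − 4.75 = 9.25

pH = 9.25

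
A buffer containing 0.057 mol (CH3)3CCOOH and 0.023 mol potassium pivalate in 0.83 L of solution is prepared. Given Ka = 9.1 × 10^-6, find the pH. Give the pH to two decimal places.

pH = 4.65

pKa = −log(9.1 × 10^-6) = 5.041
pH = pKa + log([A⁻]/[HA]) = 5.041 + log(0.023/0.057)
pH = 5.041 + (-0.394) = 4.65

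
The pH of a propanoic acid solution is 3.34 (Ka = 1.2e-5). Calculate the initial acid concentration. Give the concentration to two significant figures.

C₀ = 1.8 × 10^-2 M

[H+] = 10^(-3.34) = 4.57 × 10^-4 M = x
Ka = x²/(C₀ − x) ⇒ C₀ = x + x²/Ka
C₀ = 4.57 × 10^-4 + (4.57 × 10^-4)²/(1.2 × 10^-5) = 1.79 × 10^-2 M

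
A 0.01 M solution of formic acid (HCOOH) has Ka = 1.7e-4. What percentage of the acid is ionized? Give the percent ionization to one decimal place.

HCOOH ⇌ HCOO- + H+; let x = [H+] at equilibrium.
Solve x² + 0.00017x − 1.7e-06 = 0 → x = 1.22 × 10^-3 M
% ionization = x/C₀ × 100% = 1.22 × 10^-3/0.01 × 100% = 12.2%

12.2%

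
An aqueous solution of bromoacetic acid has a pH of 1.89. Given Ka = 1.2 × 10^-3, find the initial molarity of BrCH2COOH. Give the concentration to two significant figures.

C₀ = 1.5 × 10^-1 M

[H+] = 10^(-1.89) = 1.29 × 10^-2 M = x
Ka = x²/(C₀ − x) ⇒ C₀ = x + x²/Ka
C₀ = 1.29 × 10^-2 + (1.29 × 10^-2)²/(1.2 × 10^-3) = 1.52 × 10^-1 M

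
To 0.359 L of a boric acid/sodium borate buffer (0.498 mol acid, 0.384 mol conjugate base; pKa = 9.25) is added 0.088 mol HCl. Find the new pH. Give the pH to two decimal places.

pH = 8.95

After neutralization: n(B(OH)3) = 0.586 mol, n(B(OH)4-) = 0.296 mol.
Henderson–Hasselbalch with mole ratio 0.296/0.586: pH = 9.25 + (-0.297)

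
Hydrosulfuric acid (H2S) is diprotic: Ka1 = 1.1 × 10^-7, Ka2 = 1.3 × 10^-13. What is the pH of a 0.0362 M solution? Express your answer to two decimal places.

Since Ka1 ≫ Ka2, the first ionization dominates [H+].
Ka1 = x²/(0.0362 − x) = 1.1 × 10^-7
x ≈ √(1.1 × 10^-7 × 0.0362) = 6.31 × 10^-5 M
pH = −log(6.31 × 10^-5) = 4.20

pH = 4.20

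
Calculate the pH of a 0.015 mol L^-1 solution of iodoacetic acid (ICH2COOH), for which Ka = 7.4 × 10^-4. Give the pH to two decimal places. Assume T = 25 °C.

ICH2COOH ⇌ ICH2COO- + H+
Ka = x²/(0.015 − x) = 7.4 × 10^-4
Here C₀/Ka ≈ 20.3, so the small-x approximation fails. Use the quadratic:
x = (−Ka + √(Ka² + 4·Ka·C₀))/2 = 2.98 × 10^-3 M
pH = −log(2.98 × 10^-3) = 2.53

pH = 2.53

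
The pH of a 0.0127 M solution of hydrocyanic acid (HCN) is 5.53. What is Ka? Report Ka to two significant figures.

Ka = 6.9 × 10^-10

[H+] = 10^(-5.53) = 2.95 × 10^-6 M
At equilibrium [HA] = 0.0127 − 2.95 × 10^-6 = 1.27 × 10^-2 M
Ka = [H+][A-]/[HA] = (2.95 × 10^-6)² / 1.27 × 10^-2 = 6.9 × 10^-10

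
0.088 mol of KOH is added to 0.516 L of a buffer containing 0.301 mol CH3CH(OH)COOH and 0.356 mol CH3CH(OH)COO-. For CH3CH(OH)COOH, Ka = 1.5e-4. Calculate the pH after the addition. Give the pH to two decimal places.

pH = 4.14

After neutralization: n(CH3CH(OH)COOH) = 0.213 mol, n(CH3CH(OH)COO-) = 0.444 mol.
pKa = −log(1.5 × 10^-4) = 3.824
pH = pKa + log([A⁻]/[HA]) = 3.824 + log(0.444/0.213) = 3.824 +0.319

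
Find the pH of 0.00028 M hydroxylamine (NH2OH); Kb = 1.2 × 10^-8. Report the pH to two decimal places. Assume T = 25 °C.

pH = 8.26

NH2OH + H2O ⇌ NH3OH+ + OH-
From the ICE table, Kb = [OH-]²/(0.00028 − [OH-]) = 1.2 × 10^-8.
Neglecting [OH-] in the denominator: [OH-] = √(1.2 × 10^-8 × 0.00028) = 1.83 × 10^-6 M
pOH = 5.74, so pH = 14.00 − pOH = 8.26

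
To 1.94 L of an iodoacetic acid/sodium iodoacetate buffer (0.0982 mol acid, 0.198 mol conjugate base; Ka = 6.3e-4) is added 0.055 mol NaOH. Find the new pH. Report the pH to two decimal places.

pH = 3.97

After neutralization: n(ICH2COOH) = 0.0432 mol, n(ICH2COO-) = 0.253 mol.
pKa = −log(6.3 × 10^-4) = 3.201
pH = pKa + log(n_ICH2COO-/n_ICH2COOH) = 3.201 + log(0.253/0.0432) = 3.201 + (+0.768)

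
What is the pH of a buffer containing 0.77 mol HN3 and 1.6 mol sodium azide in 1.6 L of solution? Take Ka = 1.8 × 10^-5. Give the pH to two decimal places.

pKa = −log(1.8 × 10^-5) = 4.745
Using pH = pKa + log([base]/[acid]) with [base]/[acid] = 1.6/0.77:
pH = 4.745 + (+0.318) = 5.06

pH = 5.06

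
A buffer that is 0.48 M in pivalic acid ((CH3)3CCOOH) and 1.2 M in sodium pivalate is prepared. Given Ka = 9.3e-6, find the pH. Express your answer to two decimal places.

pKa = −log(9.3 × 10^-6) = 5.032
Using pH = pKa + log([base]/[acid]) with [base]/[acid] = 1.2/0.48:
pH = 5.032 + (+0.398) = 5.43

pH = 5.43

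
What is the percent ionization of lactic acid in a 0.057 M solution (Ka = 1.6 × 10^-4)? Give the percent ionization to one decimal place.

CH3CH(OH)COOH ⇌ CH3CH(OH)COO- + H+; let x = [H+] at equilibrium.
Solve x² + 0.00016x − 9.12e-06 = 0 → x = 2.94 × 10^-3 M
Fraction ionized = 2.94 × 10^-3 / 0.057 = 0.0516 → 5.2%

5.2%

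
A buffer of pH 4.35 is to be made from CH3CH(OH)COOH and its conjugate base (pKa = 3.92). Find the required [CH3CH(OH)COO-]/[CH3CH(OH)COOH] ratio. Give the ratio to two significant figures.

pH = pKa + log(r) ⇒ log(r) = 4.35 − 3.92 = +0.43
r = [CH3CH(OH)COO-]/[CH3CH(OH)COOH] = 10^(+0.43) = 2.69

ratio = 2.7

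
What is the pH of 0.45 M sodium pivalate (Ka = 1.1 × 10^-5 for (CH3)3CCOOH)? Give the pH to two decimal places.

(CH3)3CCOO- is the conjugate base of the weak acid (CH3)3CCOOH.
Kb = Kw/Ka = 1.0×10^-14 / 1.1 × 10^-5 = 9.09 × 10^-10
Let x = [OH-] at equilibrium. Kb = x²/(0.45 − x).
Assume x ≪ 0.45: x ≈ √(9.09 × 10^-10 × 0.45) = 2.02 × 10^-5 M
pOH = 4.69, so pH = 14.00 − pOH = 9.31

pH = 9.31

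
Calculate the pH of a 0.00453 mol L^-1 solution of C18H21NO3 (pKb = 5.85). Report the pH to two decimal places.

C18H21NO3 + H2O ⇌ C18H22NO3+ + OH-
Kb = 10^(−5.85) = 1.41 × 10^-6
From the ICE table, Kb = [OH-]²/(0.00453 − [OH-]) = 1.41 × 10^-6.
Assume [OH-] ≪ 0.00453: [OH-] ≈ √(1.41 × 10^-6 × 0.00453) = 7.99 × 10^-5 M
Check: 1.8% ionized — well under 5%, approximation valid.
pOH = −log(7.99 × 10^-5) = 4.10; pH = 14.00 − 4.10 = 9.90

pH = 9.90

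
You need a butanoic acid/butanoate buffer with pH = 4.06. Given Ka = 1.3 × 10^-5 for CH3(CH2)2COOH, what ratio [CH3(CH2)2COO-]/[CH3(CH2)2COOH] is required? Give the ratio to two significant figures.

ratio = 0.15

pKa = -log(1.3 × 10^-5) = 4.886
pH = pKa + log(r) ⇒ log(r) = 4.06 − 4.886 = -0.826
r = [CH3(CH2)2COO-]/[CH3(CH2)2COOH] = 10^(-0.826) = 0.149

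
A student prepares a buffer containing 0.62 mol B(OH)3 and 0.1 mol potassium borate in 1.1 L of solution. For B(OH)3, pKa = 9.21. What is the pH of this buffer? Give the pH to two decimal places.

pH = 8.42

Henderson–Hasselbalch: pH = pKa + log([B(OH)4-]/[B(OH)3]) = 9.21 + log(0.1/0.62)
pH = 9.21 + (-0.792) = 8.42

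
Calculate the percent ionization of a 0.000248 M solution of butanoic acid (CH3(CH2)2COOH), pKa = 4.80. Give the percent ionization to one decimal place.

22.3%

CH3(CH2)2COOH ⇌ CH3(CH2)2COO- + H+; let x = [H+] at equilibrium.
Ka = 10^(−4.80) = 1.58 × 10^-5
Solve x² + 1.58e-05x − 3.92e-09 = 0 → x = 5.52 × 10^-5 M
Fraction ionized = 5.52 × 10^-5 / 0.000248 = 0.2226 → 22.3%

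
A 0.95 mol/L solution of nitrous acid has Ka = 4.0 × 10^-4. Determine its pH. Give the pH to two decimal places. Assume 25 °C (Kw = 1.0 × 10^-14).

pH = 1.71

HNO2 ⇌ NO2- + H+
From the ICE table, Ka = [H+]²/(0.95 − [H+]) = 4.0 × 10^-4.
Since Ka ≪ C₀, [H+] ≈ √(Ka·C₀) = 1.95 × 10^-2 M.
([H+]/C₀ = 2.1% < 5%, so the approximation holds.)
pH = −log(1.95 × 10^-2) = 1.71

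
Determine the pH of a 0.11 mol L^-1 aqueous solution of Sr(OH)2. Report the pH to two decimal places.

pH = 13.34

Sr(OH)2 is a strong base (each formula unit releases 2 OH-); [OH-] = 0.22 M.
pOH = -log(0.22) = 0.66
pH = 14.00 - 0.66 = 13.34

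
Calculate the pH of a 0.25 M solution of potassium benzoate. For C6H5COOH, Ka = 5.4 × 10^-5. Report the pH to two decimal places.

pH = 8.83

C6H5COO- is the conjugate base of the weak acid C6H5COOH.
Kb = Kw/Ka = 1.0×10^-14 / 5.4 × 10^-5 = 1.85 × 10^-10
From the ICE table, Kb = x²/(0.25 − x) = 1.85 × 10^-10.
Neglecting x in the denominator: x = √(1.85 × 10^-10 × 0.25) = 6.80 × 10^-6 M
Check: 0.0027% ionized — well under 5%, approximation valid.
pOH = 5.17, so pH = 14.00 − pOH = 8.83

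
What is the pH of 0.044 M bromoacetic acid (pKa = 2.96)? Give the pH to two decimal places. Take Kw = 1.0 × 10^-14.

pH = 2.19

BrCH2COOH ⇌ BrCH2COO- + H+
Ka = 10^(−2.96) = 1.10 × 10^-3
Let x = [H+] at equilibrium. Ka = x²/(0.044 − x).
x is not negligible relative to C₀; solve x² + 0.0011·x − 4.84e-05 = 0.
x = (−Ka + √(Ka² + 4·Ka·C₀))/2 = 6.43 × 10^-3 M
pH = −log[H+] = −log(6.43 × 10^-3) = 2.19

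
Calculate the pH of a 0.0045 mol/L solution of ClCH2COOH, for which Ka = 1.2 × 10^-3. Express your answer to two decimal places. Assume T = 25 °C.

ClCH2COOH ⇌ ClCH2COO- + H+
Let x = [H+] at equilibrium. Ka = x²/(0.0045 − x).
x is not negligible relative to C₀; solve x² + 0.0012·x − 5.4e-06 = 0.
x = (−Ka + √(Ka² + 4·Ka·C₀))/2 = 1.80 × 10^-3 M
pH = −log[H+] = −log(1.80 × 10^-3) = 2.74

pH = 2.74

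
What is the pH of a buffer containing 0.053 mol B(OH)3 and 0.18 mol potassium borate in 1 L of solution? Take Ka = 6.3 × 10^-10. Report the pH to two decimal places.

pKa = −log(6.3 × 10^-10) = 9.201
pH = pKa + log([A⁻]/[HA]) = 9.201 + log(0.18/0.053)
pH = 9.201 + (+0.531) = 9.73

pH = 9.73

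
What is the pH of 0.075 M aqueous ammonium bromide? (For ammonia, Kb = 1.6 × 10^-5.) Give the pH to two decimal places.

pH = 5.16

NH4+ is the conjugate acid of the weak base NH3.
Ka = Kw/Kb = 1.0×10^-14 / 1.6 × 10^-5 = 6.25 × 10^-10
Ka = x²/(0.075 − x) = 6.25 × 10^-10
Assume x ≪ 0.075: x ≈ √(6.25 × 10^-10 × 0.075) = 6.85 × 10^-6 M
Check: 0.0091% ionized — well under 5%, approximation valid.
pH = −log(6.85 × 10^-6) = 5.16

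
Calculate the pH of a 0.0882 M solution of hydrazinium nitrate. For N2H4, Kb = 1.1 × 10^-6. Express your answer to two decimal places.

pH = 4.55

N2H5+ is the conjugate acid of the weak base N2H4.
Ka = Kw/Kb = 1.0×10^-14 / 1.1 × 10^-6 = 9.09 × 10^-9
Ka = [H+]²/(0.0882 − [H+]) = 9.09 × 10^-9
Neglecting [H+] in the denominator: [H+] = √(9.09 × 10^-9 × 0.0882) = 2.83 × 10^-5 M
pH = −log[H+] = −log(2.83 × 10^-5) = 4.55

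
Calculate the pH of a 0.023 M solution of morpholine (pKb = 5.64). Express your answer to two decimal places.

C4H8ONH + H2O ⇌ C4H8ONH2+ + OH-
Kb = 10^(−5.64) = 2.29 × 10^-6
Let x = [OH-] at equilibrium. Kb = x²/(0.023 − x).
Since Kb ≪ C₀, x ≈ √(Kb·C₀) = 2.29 × 10^-4 M.
Check: 1% ionized — well under 5%, approximation valid.
pOH = 3.64, so pH = 14.00 − pOH = 10.36

pH = 10.36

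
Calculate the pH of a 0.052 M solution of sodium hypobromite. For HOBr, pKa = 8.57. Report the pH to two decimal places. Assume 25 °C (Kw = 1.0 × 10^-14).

pH = 10.64

OBr- is the conjugate base of the weak acid HOBr.
Ka = 10^(−8.57) = 2.69 × 10^-9
Kb = Kw/Ka = 1.0×10^-14 / 2.69 × 10^-9 = 3.72 × 10^-6
Kb = [OH-]²/(0.052 − [OH-]) = 3.72 × 10^-6
Neglecting [OH-] in the denominator: [OH-] = √(3.72 × 10^-6 × 0.052) = 4.40 × 10^-4 M
([OH-]/C₀ = 0.85% < 5%, so the approximation holds.)
pOH = 3.36, so pH = 14.00 − pOH = 10.64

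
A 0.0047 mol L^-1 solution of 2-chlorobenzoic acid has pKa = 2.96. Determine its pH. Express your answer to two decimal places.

pH = 2.75

ClC6H4COOH ⇌ ClC6H4COO- + H+
Ka = 10^(−2.96) = 1.10 × 10^-3
Ka = [H+]²/(0.0047 − [H+]) = 1.10 × 10^-3
[H+] is not negligible relative to C₀; solve [H+]² + 0.0011·[H+] − 5.17e-06 = 0.
[H+] = [−0.0011 + √(0.0011² + 2.07e-05)]/2 = 1.79 × 10^-3 M
pH = −log(1.79 × 10^-3) = 2.75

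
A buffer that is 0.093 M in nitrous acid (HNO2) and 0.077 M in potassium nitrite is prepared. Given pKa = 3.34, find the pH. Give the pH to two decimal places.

Using pH = pKa + log([base]/[acid]) with [base]/[acid] = 0.077/0.093:
pH = 3.34 + (-0.082) = 3.26

pH = 3.26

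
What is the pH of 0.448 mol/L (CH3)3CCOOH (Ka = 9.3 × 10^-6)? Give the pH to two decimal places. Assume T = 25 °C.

pH = 2.69

(CH3)3CCOOH ⇌ (CH3)3CCOO- + H+
From the ICE table, Ka = [H+]²/(0.448 − [H+]) = 9.3 × 10^-6.
Assume [H+] ≪ 0.448: [H+] ≈ √(9.3 × 10^-6 × 0.448) = 2.04 × 10^-3 M
pH = −log[H+] = −log(2.04 × 10^-3) = 2.69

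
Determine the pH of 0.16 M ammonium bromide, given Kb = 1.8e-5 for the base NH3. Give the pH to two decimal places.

NH4+ is the conjugate acid of the weak base NH3.
Ka = Kw/Kb = 1.0×10^-14 / 1.8 × 10^-5 = 5.56 × 10^-10
Let x = [H+] at equilibrium. Ka = x²/(0.16 − x).
Assume x ≪ 0.16: x ≈ √(5.56 × 10^-10 × 0.16) = 9.43 × 10^-6 M
Check: 0.0059% ionized — well under 5%, approximation valid.
pH = −log[H+] = −log(9.43 × 10^-6) = 5.03

pH = 5.03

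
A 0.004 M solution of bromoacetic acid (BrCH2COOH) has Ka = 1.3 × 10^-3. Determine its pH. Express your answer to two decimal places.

BrCH2COOH ⇌ BrCH2COO- + H+
From the ICE table, Ka = x²/(0.004 − x) = 1.3 × 10^-3.
Here C₀/Ka ≈ 3.08, so the small-x approximation fails. Use the quadratic:
x = (−Ka + √(Ka² + 4·Ka·C₀))/2 = 1.72 × 10^-3 M
pH = −log[H+] = −log(1.72 × 10^-3) = 2.76

pH = 2.76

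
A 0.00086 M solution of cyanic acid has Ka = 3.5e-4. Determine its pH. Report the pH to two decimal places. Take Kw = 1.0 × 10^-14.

pH = 3.40

HOCN ⇌ OCN- + H+
Let x = [H+] at equilibrium. Ka = x²/(0.00086 − x).
Here C₀/Ka ≈ 2.46, so the small-x approximation fails. Use the quadratic:
x = [−0.00035 + √(0.00035² + 1.2e-06)]/2 = 4.01 × 10^-4 M
pH = −log(4.01 × 10^-4) = 3.40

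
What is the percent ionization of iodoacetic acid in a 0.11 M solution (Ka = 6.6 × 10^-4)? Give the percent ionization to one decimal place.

ICH2COOH ⇌ ICH2COO- + H+; let x = [H+] at equilibrium.
Solve x² + 0.00066x − 7.26e-05 = 0 → x = 8.20 × 10^-3 M
Fraction ionized = 8.20 × 10^-3 / 0.11 = 0.0745 → 7.5%

7.5%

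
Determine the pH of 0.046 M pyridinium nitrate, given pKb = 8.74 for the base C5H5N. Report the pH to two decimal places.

C5H5NH+ is the conjugate acid of the weak base C5H5N.
Kb = 10^(−8.74) = 1.82 × 10^-9
Ka = Kw/Kb = 1.0×10^-14 / 1.82 × 10^-9 = 5.49 × 10^-6
Ka = x²/(0.046 − x) = 5.49 × 10^-6
Neglecting x in the denominator: x = √(5.49 × 10^-6 × 0.046) = 5.03 × 10^-4 M
(x/C₀ = 1.1% < 5%, so the approximation holds.)
pH = −log(5.03 × 10^-4) = 3.30

pH = 3.30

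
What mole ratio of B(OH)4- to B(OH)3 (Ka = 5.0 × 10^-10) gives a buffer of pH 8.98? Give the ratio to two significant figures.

pKa = -log(5.0 × 10^-10) = 9.301
pH = pKa + log(r) ⇒ log(r) = 8.98 − 9.301 = -0.321
r = [B(OH)4-]/[B(OH)3] = 10^(-0.321) = 0.478

ratio = 0.48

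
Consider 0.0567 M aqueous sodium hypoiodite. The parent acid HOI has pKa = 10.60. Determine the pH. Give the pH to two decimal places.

OI- is the conjugate base of the weak acid HOI.
Ka = 10^(−10.60) = 2.51 × 10^-11
Kb = Kw/Ka = 1.0×10^-14 / 2.51 × 10^-11 = 3.98 × 10^-4
From the ICE table, Kb = [OH-]²/(0.0567 − [OH-]) = 3.98 × 10^-4.
[OH-] is not negligible relative to C₀; solve [OH-]² + 0.000398·[OH-] − 2.26e-05 = 0.
[OH-] = (−Kb + √(Kb² + 4·Kb·C₀))/2 = 4.56 × 10^-3 M
pOH = −log(4.56 × 10^-3) = 2.34; pH = 14.00 − 2.34 = 11.66

pH = 11.66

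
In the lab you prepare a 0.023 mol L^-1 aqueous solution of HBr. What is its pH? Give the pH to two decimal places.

pH = 1.64

HBr is a strong acid and dissociates completely, so [H+] = 0.023 M.
pH = -log(0.023) = 1.64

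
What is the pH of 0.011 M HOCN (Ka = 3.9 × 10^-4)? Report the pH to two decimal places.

HOCN ⇌ OCN- + H+
Ka = x²/(0.011 − x) = 3.9 × 10^-4
x is not negligible relative to C₀; solve x² + 0.00039·x − 4.29e-06 = 0.
x = [−0.00039 + √(0.00039² + 1.72e-05)]/2 = 1.89 × 10^-3 M
pH = −log(1.89 × 10^-3) = 2.72

pH = 2.72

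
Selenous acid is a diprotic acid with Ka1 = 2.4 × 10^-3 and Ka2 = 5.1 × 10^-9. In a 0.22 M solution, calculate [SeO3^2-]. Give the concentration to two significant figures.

First ionization gives [H+] ≈ [HSeO3-] = 2.18 × 10^-2 M.
Second step: Ka2 = [H+][SeO3^2-]/[HSeO3-] ≈ [SeO3^2-] (since [H+] ≈ [HSeO3-]).
So [SeO3^2-] ≈ Ka2.

5.1 × 10^-9 M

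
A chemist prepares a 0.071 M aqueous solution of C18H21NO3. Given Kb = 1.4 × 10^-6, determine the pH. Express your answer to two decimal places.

pH = 10.50

C18H21NO3 + H2O ⇌ C18H22NO3+ + OH-
Let x = [OH-] at equilibrium. Kb = x²/(0.071 − x).
Since Kb ≪ C₀, x ≈ √(Kb·C₀) = 3.15 × 10^-4 M.
Check: 0.44% ionized — well under 5%, approximation valid.
pOH = 3.50, so pH = 14.00 − pOH = 10.50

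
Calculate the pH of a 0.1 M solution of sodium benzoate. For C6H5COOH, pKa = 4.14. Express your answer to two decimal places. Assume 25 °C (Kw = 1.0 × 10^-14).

pH = 8.57

C6H5COO- is the conjugate base of the weak acid C6H5COOH.
Ka = 10^(−4.14) = 7.24 × 10^-5
Kb = Kw/Ka = 1.0×10^-14 / 7.24 × 10^-5 = 1.38 × 10^-10
Kb = x²/(0.1 − x) = 1.38 × 10^-10
Assume x ≪ 0.1: x ≈ √(1.38 × 10^-10 × 0.1) = 3.71 × 10^-6 M
(x/C₀ = 0.0037% < 5%, so the approximation holds.)
pOH = −log(3.71 × 10^-6) = 5.43; pH = 14.00 − 5.43 = 8.57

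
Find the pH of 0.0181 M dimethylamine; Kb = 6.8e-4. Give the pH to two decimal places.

(CH3)2NH + H2O ⇌ (CH3)2NH2+ + OH-
From the ICE table, Kb = [OH-]²/(0.0181 − [OH-]) = 6.8 × 10^-4.
[OH-] is not negligible relative to C₀; solve [OH-]² + 0.00068·[OH-] − 1.23e-05 = 0.
[OH-] = [−0.00068 + √(0.00068² + 4.92e-05)]/2 = 3.18 × 10^-3 M
pOH = 2.50, so pH = 14.00 − pOH = 11.50

pH = 11.50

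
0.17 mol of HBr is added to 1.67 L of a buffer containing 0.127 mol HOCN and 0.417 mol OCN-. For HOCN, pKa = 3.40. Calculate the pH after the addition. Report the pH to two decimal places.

After neutralization: n(HOCN) = 0.297 mol, n(OCN-) = 0.247 mol.
Henderson–Hasselbalch with mole ratio 0.247/0.297: pH = 3.40 + (-0.080)

pH = 3.32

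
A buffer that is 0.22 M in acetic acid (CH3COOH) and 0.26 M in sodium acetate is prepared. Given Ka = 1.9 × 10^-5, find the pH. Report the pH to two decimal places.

pKa = −log(1.9 × 10^-5) = 4.721
pH = pKa + log([A⁻]/[HA]) = 4.721 + log(0.26/0.22)
pH = 4.721 + (+0.073) = 4.79

pH = 4.79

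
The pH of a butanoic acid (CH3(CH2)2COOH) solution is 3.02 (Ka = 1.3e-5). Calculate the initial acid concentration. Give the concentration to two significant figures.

C₀ = 7.1 × 10^-2 M

[H+] = 10^(-3.02) = 9.55 × 10^-4 M = x
Ka = x²/(C₀ − x) ⇒ C₀ = x + x²/Ka
C₀ = 9.55 × 10^-4 + (9.55 × 10^-4)²/(1.3 × 10^-5) = 7.11 × 10^-2 M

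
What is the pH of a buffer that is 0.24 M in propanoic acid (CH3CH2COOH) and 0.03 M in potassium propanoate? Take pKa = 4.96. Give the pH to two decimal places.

Using pH = pKa + log([base]/[acid]) with [base]/[acid] = 0.03/0.24:
pH = 4.96 + (-0.903) = 4.06

pH = 4.06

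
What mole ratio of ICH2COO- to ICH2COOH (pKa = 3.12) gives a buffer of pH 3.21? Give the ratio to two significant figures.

pH = pKa + log(r) ⇒ log(r) = 3.21 − 3.12 = +0.09
r = [ICH2COO-]/[ICH2COOH] = 10^(+0.09) = 1.23

ratio = 1.2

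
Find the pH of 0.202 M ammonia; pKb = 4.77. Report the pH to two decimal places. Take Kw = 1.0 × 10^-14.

pH = 11.27

NH3 + H2O ⇌ NH4+ + OH-
Kb = 10^(−4.77) = 1.70 × 10^-5
From the ICE table, Kb = [OH-]²/(0.202 − [OH-]) = 1.70 × 10^-5.
Neglecting [OH-] in the denominator: [OH-] = √(1.70 × 10^-5 × 0.202) = 1.85 × 10^-3 M
pOH = 2.73, so pH = 14.00 − pOH = 11.27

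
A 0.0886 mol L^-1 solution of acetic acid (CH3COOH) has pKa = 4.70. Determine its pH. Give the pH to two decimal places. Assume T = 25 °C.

CH3COOH ⇌ CH3COO- + H+
Ka = 10^(−4.70) = 2.00 × 10^-5
Let x = [H+] at equilibrium. Ka = x²/(0.0886 − x).
Assume x ≪ 0.0886: x ≈ √(2.00 × 10^-5 × 0.0886) = 1.33 × 10^-3 M
pH = −log(1.33 × 10^-3) = 2.88

pH = 2.88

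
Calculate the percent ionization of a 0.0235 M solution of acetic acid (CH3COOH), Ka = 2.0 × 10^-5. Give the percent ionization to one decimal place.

2.9%

CH3COOH ⇌ CH3COO- + H+; let x = [H+] at equilibrium.
x ≈ √(Ka·C₀) = √(2.0 × 10^-5 × 0.0235) = 6.86 × 10^-4 M
% ionization = x/C₀ × 100% = 6.86 × 10^-4/0.0235 × 100% = 2.9%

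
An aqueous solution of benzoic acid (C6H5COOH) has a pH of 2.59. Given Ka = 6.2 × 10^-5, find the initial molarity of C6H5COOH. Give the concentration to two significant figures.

[H+] = 10^(-2.59) = 2.57 × 10^-3 M = x
Ka = x²/(C₀ − x) ⇒ C₀ = x + x²/Ka
C₀ = 2.57 × 10^-3 + (2.57 × 10^-3)²/(6.2 × 10^-5) = 1.09 × 10^-1 M

C₀ = 1.1 × 10^-1 M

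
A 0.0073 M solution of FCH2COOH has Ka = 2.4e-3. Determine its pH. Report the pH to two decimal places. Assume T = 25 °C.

FCH2COOH ⇌ FCH2COO- + H+
From the ICE table, Ka = x²/(0.0073 − x) = 2.4 × 10^-3.
The 5% rule fails; solving x² + Ka·x − Ka·C₀ = 0 exactly:
x = (−Ka + √(Ka² + 4·Ka·C₀))/2 = 3.15 × 10^-3 M
pH = −log(3.15 × 10^-3) = 2.50

pH = 2.50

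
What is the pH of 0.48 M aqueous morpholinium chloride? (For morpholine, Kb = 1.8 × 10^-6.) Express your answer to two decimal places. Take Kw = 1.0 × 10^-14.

C4H8ONH2+ is the conjugate acid of the weak base C4H8ONH.
Ka = Kw/Kb = 1.0×10^-14 / 1.8 × 10^-6 = 5.56 × 10^-9
From the ICE table, Ka = [H+]²/(0.48 − [H+]) = 5.56 × 10^-9.
Neglecting [H+] in the denominator: [H+] = √(5.56 × 10^-9 × 0.48) = 5.17 × 10^-5 M
Check: 0.011% ionized — well under 5%, approximation valid.
pH = −log(5.17 × 10^-5) = 4.29

pH = 4.29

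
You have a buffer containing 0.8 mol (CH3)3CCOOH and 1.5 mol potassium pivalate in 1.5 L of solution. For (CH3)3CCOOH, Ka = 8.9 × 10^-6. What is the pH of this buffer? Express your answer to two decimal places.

pH = 5.32

pKa = −log(8.9 × 10^-6) = 5.051
Using pH = pKa + log([base]/[acid]) with [base]/[acid] = 1.5/0.8:
pH = 5.051 + (+0.273) = 5.32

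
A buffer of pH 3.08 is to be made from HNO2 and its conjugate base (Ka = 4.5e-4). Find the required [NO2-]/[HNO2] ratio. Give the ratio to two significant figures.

pKa = -log(4.5 × 10^-4) = 3.347
pH = pKa + log(r) ⇒ log(r) = 3.08 − 3.347 = -0.267
r = [NO2-]/[HNO2] = 10^(-0.267) = 0.541

ratio = 0.54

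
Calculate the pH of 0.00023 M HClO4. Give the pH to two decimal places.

pH = 3.64

HClO4 is a strong acid and dissociates completely, so [H+] = 0.00023 M.
pH = -log(0.00023) = 3.64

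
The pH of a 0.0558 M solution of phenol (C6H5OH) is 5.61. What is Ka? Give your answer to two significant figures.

Ka = 1.1 × 10^-10

[H+] = 10^(-5.61) = 2.45 × 10^-6 M
At equilibrium [HA] = 0.0558 − 2.45 × 10^-6 = 5.58 × 10^-2 M
Ka = [H+][A-]/[HA] = (2.45 × 10^-6)² / 5.58 × 10^-2 = 1.1 × 10^-10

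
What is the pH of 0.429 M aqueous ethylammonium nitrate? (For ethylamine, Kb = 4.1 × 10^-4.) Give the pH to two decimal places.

C2H5NH3+ is the conjugate acid of the weak base C2H5NH2.
Ka = Kw/Kb = 1.0×10^-14 / 4.1 × 10^-4 = 2.44 × 10^-11
Let x = [H+] at equilibrium. Ka = x²/(0.429 − x).
Neglecting x in the denominator: x = √(2.44 × 10^-11 × 0.429) = 3.24 × 10^-6 M
pH = −log(3.24 × 10^-6) = 5.49

pH = 5.49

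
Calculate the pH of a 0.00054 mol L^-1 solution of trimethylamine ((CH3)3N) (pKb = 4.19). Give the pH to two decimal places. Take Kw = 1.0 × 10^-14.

(CH3)3N + H2O ⇌ (CH3)3NH+ + OH-
Kb = 10^(−4.19) = 6.46 × 10^-5
From the ICE table, Kb = [OH-]²/(0.00054 − [OH-]) = 6.46 × 10^-5.
[OH-] is not negligible relative to C₀; solve [OH-]² + 6.46e-05·[OH-] − 3.49e-08 = 0.
[OH-] = (−Kb + √(Kb² + 4·Kb·C₀))/2 = 1.57 × 10^-4 M
pOH = 3.80, so pH = 14.00 − pOH = 10.20

pH = 10.20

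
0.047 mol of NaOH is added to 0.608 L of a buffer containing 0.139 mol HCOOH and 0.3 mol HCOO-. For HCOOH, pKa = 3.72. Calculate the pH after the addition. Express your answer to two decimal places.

pH = 4.30

OH- converts HCOOH to HCOO-: HCOOH → 0.092 mol, HCOO- → 0.347 mol.
pH = pKa + log([A⁻]/[HA]) = 3.72 + log(0.347/0.092) = 3.72 +0.577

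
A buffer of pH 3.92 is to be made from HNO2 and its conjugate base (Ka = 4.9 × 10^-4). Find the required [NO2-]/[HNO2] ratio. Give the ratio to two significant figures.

pKa = -log(4.9 × 10^-4) = 3.310
pH = pKa + log(r) ⇒ log(r) = 3.92 − 3.310 = +0.610
r = [NO2-]/[HNO2] = 10^(+0.610) = 4.07

ratio = 4.1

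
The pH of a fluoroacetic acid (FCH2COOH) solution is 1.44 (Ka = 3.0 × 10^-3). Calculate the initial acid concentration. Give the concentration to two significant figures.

C₀ = 4.8 × 10^-1 M

[H+] = 10^(-1.44) = 3.63 × 10^-2 M = x
Ka = x²/(C₀ − x) ⇒ C₀ = x + x²/Ka
C₀ = 3.63 × 10^-2 + (3.63 × 10^-2)²/(3.0 × 10^-3) = 4.76 × 10^-1 M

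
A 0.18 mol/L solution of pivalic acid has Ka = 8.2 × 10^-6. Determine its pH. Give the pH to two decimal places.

(CH3)3CCOOH ⇌ (CH3)3CCOO- + H+
Ka = [H+]²/(0.18 − [H+]) = 8.2 × 10^-6
Assume [H+] ≪ 0.18: [H+] ≈ √(8.2 × 10^-6 × 0.18) = 1.21 × 10^-3 M
pH = −log(1.21 × 10^-3) = 2.92

pH = 2.92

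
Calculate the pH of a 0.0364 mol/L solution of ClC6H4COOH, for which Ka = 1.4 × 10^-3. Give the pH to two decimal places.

pH = 2.19

ClC6H4COOH ⇌ ClC6H4COO- + H+
From the ICE table, Ka = [H+]²/(0.0364 − [H+]) = 1.4 × 10^-3.
The 5% rule fails; solving [H+]² + Ka·[H+] − Ka·C₀ = 0 exactly:
[H+] = (−Ka + √(Ka² + 4·Ka·C₀))/2 = 6.47 × 10^-3 M
pH = −log(6.47 × 10^-3) = 2.19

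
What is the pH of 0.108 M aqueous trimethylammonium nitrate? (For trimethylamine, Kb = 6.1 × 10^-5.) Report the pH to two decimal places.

pH = 5.38

(CH3)3NH+ is the conjugate acid of the weak base (CH3)3N.
Ka = Kw/Kb = 1.0×10^-14 / 6.1 × 10^-5 = 1.64 × 10^-10
From the ICE table, Ka = [H+]²/(0.108 − [H+]) = 1.64 × 10^-10.
Neglecting [H+] in the denominator: [H+] = √(1.64 × 10^-10 × 0.108) = 4.21 × 10^-6 M
pH = −log(4.21 × 10^-6) = 5.38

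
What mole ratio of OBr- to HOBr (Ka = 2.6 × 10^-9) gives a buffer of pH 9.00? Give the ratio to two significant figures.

pKa = -log(2.6 × 10^-9) = 8.585
pH = pKa + log(r) ⇒ log(r) = 9.00 − 8.585 = +0.415
r = [OBr-]/[HOBr] = 10^(+0.415) = 2.6

ratio = 2.6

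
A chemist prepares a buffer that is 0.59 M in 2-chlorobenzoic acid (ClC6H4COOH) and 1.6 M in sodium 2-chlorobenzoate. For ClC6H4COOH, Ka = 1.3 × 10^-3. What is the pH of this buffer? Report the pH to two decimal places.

pKa = −log(1.3 × 10^-3) = 2.886
Henderson–Hasselbalch: pH = pKa + log([ClC6H4COO-]/[ClC6H4COOH]) = 2.886 + log(1.6/0.59)
pH = 2.886 + (+0.433) = 3.32

pH = 3.32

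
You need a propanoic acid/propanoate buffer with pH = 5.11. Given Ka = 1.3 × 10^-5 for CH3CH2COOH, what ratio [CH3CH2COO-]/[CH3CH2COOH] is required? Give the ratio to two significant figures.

pKa = -log(1.3 × 10^-5) = 4.886
pH = pKa + log(r) ⇒ log(r) = 5.11 − 4.886 = +0.224
r = [CH3CH2COO-]/[CH3CH2COOH] = 10^(+0.224) = 1.67

ratio = 1.7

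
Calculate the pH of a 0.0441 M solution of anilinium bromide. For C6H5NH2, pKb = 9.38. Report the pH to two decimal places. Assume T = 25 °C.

C6H5NH3+ is the conjugate acid of the weak base C6H5NH2.
Kb = 10^(−9.38) = 4.17 × 10^-10
Ka = Kw/Kb = 1.0×10^-14 / 4.17 × 10^-10 = 2.40 × 10^-5
Ka = x²/(0.0441 − x) = 2.40 × 10^-5
Neglecting x in the denominator: x = √(2.40 × 10^-5 × 0.0441) = 1.03 × 10^-3 M
pH = −log[H+] = −log(1.03 × 10^-3) = 2.99

pH = 2.99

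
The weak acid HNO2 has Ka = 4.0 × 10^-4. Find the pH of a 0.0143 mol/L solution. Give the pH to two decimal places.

pH = 2.66

HNO2 ⇌ NO2- + H+
Ka = [H+]²/(0.0143 − [H+]) = 4.0 × 10^-4
[H+] is not negligible relative to C₀; solve [H+]² + 0.0004·[H+] − 5.72e-06 = 0.
[H+] = (−Ka + √(Ka² + 4·Ka·C₀))/2 = 2.20 × 10^-3 M
pH = −log[H+] = −log(2.20 × 10^-3) = 2.66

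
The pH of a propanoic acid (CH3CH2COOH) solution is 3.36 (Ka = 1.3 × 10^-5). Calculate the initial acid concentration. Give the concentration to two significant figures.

C₀ = 1.5 × 10^-2 M

[H+] = 10^(-3.36) = 4.37 × 10^-4 M = x
Ka = x²/(C₀ − x) ⇒ C₀ = x + x²/Ka
C₀ = 4.37 × 10^-4 + (4.37 × 10^-4)²/(1.3 × 10^-5) = 1.51 × 10^-2 M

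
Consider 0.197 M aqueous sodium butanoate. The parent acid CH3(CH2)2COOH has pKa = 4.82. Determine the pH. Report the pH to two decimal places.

pH = 9.06

CH3(CH2)2COO- is the conjugate base of the weak acid CH3(CH2)2COOH.
Ka = 10^(−4.82) = 1.51 × 10^-5
Kb = Kw/Ka = 1.0×10^-14 / 1.51 × 10^-5 = 6.62 × 10^-10
Let x = [OH-] at equilibrium. Kb = x²/(0.197 − x).
Since Kb ≪ C₀, x ≈ √(Kb·C₀) = 1.14 × 10^-5 M.
pOH = 4.94, so pH = 14.00 − pOH = 9.06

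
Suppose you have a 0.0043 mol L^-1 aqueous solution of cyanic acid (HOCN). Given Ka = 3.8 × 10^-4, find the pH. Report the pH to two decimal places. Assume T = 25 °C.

HOCN ⇌ OCN- + H+
Ka = [H+]²/(0.0043 − [H+]) = 3.8 × 10^-4
[H+] is not negligible relative to C₀; solve [H+]² + 0.00038·[H+] − 1.63e-06 = 0.
[H+] = (−Ka + √(Ka² + 4·Ka·C₀))/2 = 1.10 × 10^-3 M
pH = −log[H+] = −log(1.10 × 10^-3) = 2.96

pH = 2.96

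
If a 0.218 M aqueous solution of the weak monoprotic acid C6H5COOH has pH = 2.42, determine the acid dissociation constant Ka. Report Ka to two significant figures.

Ka = 6.7 × 10^-5

[H+] = 10^(-2.42) = 3.80 × 10^-3 M
At equilibrium [HA] = 0.218 − 3.80 × 10^-3 = 2.14 × 10^-1 M
Ka = [H+][A-]/[HA] = (3.80 × 10^-3)² / 2.14 × 10^-1 = 6.7 × 10^-5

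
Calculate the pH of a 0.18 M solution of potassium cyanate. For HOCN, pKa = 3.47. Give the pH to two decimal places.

pH = 8.36

OCN- is the conjugate base of the weak acid HOCN.
Ka = 10^(−3.47) = 3.39 × 10^-4
Kb = Kw/Ka = 1.0×10^-14 / 3.39 × 10^-4 = 2.95 × 10^-11
Kb = x²/(0.18 − x) = 2.95 × 10^-11
Assume x ≪ 0.18: x ≈ √(2.95 × 10^-11 × 0.18) = 2.30 × 10^-6 M
Check: 0.0013% ionized — well under 5%, approximation valid.
pOH = 5.64, so pH = 14.00 − pOH = 8.36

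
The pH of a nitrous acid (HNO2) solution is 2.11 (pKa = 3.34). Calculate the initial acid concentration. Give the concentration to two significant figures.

[H+] = 10^(-2.11) = 7.76 × 10^-3 M = x
Ka = 10^(−3.34) = 4.57 × 10^-4
Ka = x²/(C₀ − x) ⇒ C₀ = x + x²/Ka
C₀ = 7.76 × 10^-3 + (7.76 × 10^-3)²/(4.57 × 10^-4) = 1.40 × 10^-1 M

C₀ = 1.4 × 10^-1 M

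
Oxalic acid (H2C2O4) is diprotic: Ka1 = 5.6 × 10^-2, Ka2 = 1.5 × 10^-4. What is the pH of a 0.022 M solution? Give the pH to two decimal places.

Ka1 ≫ Ka2, so treat the first dissociation as the only significant source of H+.
Ka1 = x²/(0.022 − x) = 5.6 × 10^-2
Solving the quadratic: x = (−Ka1 + √(Ka1² + 4·Ka1·C₀))/2 = 1.69 × 10^-2 M
pH = −log(1.69 × 10^-2) = 1.77

pH = 1.77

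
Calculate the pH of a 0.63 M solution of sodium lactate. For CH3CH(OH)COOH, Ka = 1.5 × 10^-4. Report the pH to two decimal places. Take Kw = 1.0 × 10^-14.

CH3CH(OH)COO- is the conjugate base of the weak acid CH3CH(OH)COOH.
Kb = Kw/Ka = 1.0×10^-14 / 1.5 × 10^-4 = 6.67 × 10^-11
Let x = [OH-] at equilibrium. Kb = x²/(0.63 − x).
Neglecting x in the denominator: x = √(6.67 × 10^-11 × 0.63) = 6.48 × 10^-6 M
pOH = 5.19, so pH = 14.00 − pOH = 8.81

pH = 8.81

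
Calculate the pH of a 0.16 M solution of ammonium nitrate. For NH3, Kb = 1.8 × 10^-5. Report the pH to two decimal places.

pH = 5.03

NH4+ is the conjugate acid of the weak base NH3.
Ka = Kw/Kb = 1.0×10^-14 / 1.8 × 10^-5 = 5.56 × 10^-10
Ka = x²/(0.16 − x) = 5.56 × 10^-10
Assume x ≪ 0.16: x ≈ √(5.56 × 10^-10 × 0.16) = 9.43 × 10^-6 M
Check: 0.0059% ionized — well under 5%, approximation valid.
pH = −log[H+] = −log(9.43 × 10^-6) = 5.03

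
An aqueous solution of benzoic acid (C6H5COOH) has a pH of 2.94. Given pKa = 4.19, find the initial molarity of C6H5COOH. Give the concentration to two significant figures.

C₀ = 2.2 × 10^-2 M

[H+] = 10^(-2.94) = 1.15 × 10^-3 M = x
Ka = 10^(−4.19) = 6.46 × 10^-5
Ka = x²/(C₀ − x) ⇒ C₀ = x + x²/Ka
C₀ = 1.15 × 10^-3 + (1.15 × 10^-3)²/(6.46 × 10^-5) = 2.16 × 10^-2 M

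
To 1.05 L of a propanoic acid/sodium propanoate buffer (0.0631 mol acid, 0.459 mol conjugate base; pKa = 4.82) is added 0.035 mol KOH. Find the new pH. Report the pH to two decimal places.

pH = 6.07

OH- converts CH3CH2COOH to CH3CH2COO-: CH3CH2COOH → 0.0281 mol, CH3CH2COO- → 0.494 mol.
pH = pKa + log([A⁻]/[HA]) = 4.82 + log(0.494/0.0281) = 4.82 +1.245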